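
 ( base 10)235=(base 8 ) 353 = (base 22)af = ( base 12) 177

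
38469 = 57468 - 18999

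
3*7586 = 22758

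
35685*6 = 214110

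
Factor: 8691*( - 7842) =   -  2^1*3^2* 1307^1*2897^1 = - 68154822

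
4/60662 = 2/30331 = 0.00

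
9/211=9/211=0.04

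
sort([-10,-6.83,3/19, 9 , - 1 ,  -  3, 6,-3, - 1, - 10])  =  [ - 10 , - 10, - 6.83,  -  3, - 3, - 1, - 1,3/19,6, 9 ]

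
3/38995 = 3/38995 = 0.00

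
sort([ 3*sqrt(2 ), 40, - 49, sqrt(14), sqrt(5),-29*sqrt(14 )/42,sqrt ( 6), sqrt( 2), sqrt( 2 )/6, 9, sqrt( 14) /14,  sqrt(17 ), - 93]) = [ - 93,- 49, -29 *sqrt(14 ) /42, sqrt ( 2 )/6,sqrt(14 )/14, sqrt(2), sqrt( 5 ), sqrt(6), sqrt(14), sqrt ( 17 ),3 * sqrt(2), 9, 40 ]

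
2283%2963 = 2283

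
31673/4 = 7918+ 1/4 = 7918.25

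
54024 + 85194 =139218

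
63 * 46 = 2898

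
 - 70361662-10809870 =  - 81171532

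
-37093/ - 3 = 37093/3 =12364.33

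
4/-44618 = - 1  +  22307/22309  =  -0.00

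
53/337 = 53/337 =0.16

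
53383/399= 53383/399 = 133.79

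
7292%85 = 67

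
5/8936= 5/8936 = 0.00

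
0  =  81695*0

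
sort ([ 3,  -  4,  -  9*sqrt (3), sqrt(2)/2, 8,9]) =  [ - 9*sqrt(3),- 4,  sqrt ( 2) /2,3,8,9]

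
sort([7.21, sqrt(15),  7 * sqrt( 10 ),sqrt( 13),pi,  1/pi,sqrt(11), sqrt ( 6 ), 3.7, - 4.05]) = [ - 4.05,1/pi, sqrt ( 6) , pi,  sqrt( 11 ),sqrt( 13), 3.7,sqrt( 15 ),7.21,  7*sqrt( 10)]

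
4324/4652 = 1081/1163 = 0.93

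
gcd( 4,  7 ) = 1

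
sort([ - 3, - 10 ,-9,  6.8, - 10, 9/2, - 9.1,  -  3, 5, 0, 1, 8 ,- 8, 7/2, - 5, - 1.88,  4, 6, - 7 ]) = [-10, - 10, - 9.1 ,- 9, - 8, - 7,  -  5,-3, - 3, - 1.88, 0,1, 7/2, 4,9/2,5,6, 6.8, 8] 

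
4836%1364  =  744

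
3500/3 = 3500/3 = 1166.67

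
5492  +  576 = 6068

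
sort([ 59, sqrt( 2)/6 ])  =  [ sqrt( 2)/6,59 ] 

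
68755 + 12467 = 81222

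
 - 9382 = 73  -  9455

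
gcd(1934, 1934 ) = 1934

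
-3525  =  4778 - 8303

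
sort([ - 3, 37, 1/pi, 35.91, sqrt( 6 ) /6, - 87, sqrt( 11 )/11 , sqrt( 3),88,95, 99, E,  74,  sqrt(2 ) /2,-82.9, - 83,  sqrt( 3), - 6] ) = [- 87,  -  83 , - 82.9,  -  6, - 3, sqrt( 11)/11, 1/pi, sqrt( 6 ) /6,sqrt( 2 )/2,sqrt( 3),  sqrt( 3),E, 35.91, 37,  74,88,95, 99]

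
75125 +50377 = 125502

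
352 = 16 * 22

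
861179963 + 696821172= 1558001135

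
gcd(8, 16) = 8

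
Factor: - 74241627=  - 3^1*24747209^1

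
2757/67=41  +  10/67 = 41.15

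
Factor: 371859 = 3^1*123953^1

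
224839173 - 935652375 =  - 710813202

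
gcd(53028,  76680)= 108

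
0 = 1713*0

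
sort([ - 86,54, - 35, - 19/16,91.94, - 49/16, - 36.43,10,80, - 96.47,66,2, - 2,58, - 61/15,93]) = [-96.47, - 86, - 36.43, - 35, - 61/15, - 49/16,  -  2, - 19/16, 2,10,54,58,66, 80, 91.94,93]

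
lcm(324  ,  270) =1620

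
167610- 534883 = -367273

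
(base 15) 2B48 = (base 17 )1f2b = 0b10010001001101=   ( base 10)9293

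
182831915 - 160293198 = 22538717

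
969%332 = 305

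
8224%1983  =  292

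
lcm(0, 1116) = 0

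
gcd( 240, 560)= 80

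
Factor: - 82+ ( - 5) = - 87 = - 3^1*29^1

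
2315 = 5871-3556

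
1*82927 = 82927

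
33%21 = 12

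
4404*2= 8808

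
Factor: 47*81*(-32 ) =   -  2^5*3^4*47^1 = -121824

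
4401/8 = 550 + 1/8 = 550.12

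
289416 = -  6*( - 48236 ) 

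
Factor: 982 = 2^1*491^1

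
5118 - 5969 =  - 851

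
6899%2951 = 997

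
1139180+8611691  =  9750871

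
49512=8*6189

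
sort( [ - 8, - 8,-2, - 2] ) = [ - 8, - 8, - 2, - 2]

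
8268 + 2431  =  10699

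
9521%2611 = 1688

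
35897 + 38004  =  73901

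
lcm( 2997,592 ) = 47952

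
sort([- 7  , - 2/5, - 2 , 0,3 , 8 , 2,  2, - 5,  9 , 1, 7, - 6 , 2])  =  [ - 7, - 6, - 5, - 2, - 2/5,0, 1, 2,2 , 2,  3 , 7 , 8 , 9] 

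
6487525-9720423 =-3232898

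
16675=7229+9446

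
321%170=151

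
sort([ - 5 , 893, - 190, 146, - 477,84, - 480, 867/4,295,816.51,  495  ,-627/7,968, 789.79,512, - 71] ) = [ - 480, - 477 , - 190, - 627/7, - 71, - 5, 84, 146,  867/4, 295,495,  512, 789.79,816.51,893, 968] 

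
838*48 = 40224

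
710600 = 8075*88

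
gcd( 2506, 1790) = 358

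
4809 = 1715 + 3094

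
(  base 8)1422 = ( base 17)2c4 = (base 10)786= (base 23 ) 1b4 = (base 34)n4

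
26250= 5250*5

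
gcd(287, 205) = 41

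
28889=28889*1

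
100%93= 7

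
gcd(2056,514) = 514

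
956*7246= 6927176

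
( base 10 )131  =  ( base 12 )ab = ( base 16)83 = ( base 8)203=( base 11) 10A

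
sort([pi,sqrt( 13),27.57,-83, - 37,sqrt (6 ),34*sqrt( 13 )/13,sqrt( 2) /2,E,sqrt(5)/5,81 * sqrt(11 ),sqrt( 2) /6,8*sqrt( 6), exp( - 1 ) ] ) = [ - 83, - 37,sqrt( 2)/6,exp( - 1), sqrt( 5) /5, sqrt( 2)/2 , sqrt( 6), E,pi,sqrt( 13 ),34*sqrt(13)/13, 8 * sqrt(6),27.57, 81*sqrt( 11 )]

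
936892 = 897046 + 39846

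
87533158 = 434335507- 346802349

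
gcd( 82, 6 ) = 2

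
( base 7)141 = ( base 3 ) 2220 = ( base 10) 78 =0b1001110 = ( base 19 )42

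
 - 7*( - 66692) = 466844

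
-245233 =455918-701151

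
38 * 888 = 33744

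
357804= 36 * 9939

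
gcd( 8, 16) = 8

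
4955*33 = 163515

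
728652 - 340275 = 388377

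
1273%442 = 389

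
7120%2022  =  1054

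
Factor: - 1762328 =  - 2^3*220291^1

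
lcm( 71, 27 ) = 1917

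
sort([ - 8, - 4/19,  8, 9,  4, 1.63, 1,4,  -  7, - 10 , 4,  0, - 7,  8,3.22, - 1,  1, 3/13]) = [ - 10, - 8,  -  7, - 7, - 1, - 4/19, 0 , 3/13, 1, 1,1.63, 3.22,4,4,4, 8,8,9]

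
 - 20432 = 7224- 27656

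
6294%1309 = 1058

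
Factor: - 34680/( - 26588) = 2^1*3^1 *5^1* 23^( - 1 ) = 30/23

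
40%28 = 12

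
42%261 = 42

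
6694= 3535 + 3159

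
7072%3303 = 466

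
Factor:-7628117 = -7^1*937^1 * 1163^1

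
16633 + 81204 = 97837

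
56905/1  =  56905  =  56905.00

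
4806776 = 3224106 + 1582670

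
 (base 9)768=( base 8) 1165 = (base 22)16d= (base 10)629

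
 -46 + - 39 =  - 85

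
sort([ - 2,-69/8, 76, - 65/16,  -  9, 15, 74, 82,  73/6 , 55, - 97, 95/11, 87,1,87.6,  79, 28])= [  -  97,-9, - 69/8, - 65/16, - 2, 1,95/11, 73/6, 15, 28, 55, 74,  76,79, 82,  87,  87.6 ] 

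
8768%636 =500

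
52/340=13/85  =  0.15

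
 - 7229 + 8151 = 922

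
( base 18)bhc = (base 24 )6HI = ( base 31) 417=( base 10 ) 3882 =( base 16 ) F2A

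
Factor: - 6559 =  - 7^1*937^1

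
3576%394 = 30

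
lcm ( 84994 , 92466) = 8414406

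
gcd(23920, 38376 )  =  104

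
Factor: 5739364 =2^2*  1434841^1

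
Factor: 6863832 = 2^3 * 3^3*43^1 * 739^1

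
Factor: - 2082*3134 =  - 2^2*3^1*347^1*1567^1 = - 6524988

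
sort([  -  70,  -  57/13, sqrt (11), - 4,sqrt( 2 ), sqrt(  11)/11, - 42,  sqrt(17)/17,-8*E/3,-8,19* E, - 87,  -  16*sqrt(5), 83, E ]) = [ - 87, - 70, - 42, - 16 * sqrt( 5),  -  8, - 8*E/3, - 57/13, - 4,sqrt(17)/17, sqrt( 11)/11,sqrt( 2),E  ,  sqrt(11),19 * E,83] 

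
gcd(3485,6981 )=1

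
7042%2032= 946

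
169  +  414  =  583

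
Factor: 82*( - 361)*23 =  - 680846 = - 2^1*19^2 * 23^1*41^1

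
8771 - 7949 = 822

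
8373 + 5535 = 13908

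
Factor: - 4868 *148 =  - 2^4*37^1*1217^1  =  -720464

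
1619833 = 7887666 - 6267833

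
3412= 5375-1963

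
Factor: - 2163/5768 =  - 3/8 = - 2^( - 3)*3^1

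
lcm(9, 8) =72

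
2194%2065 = 129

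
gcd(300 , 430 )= 10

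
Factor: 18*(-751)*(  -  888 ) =2^4*3^3*37^1*751^1= 12003984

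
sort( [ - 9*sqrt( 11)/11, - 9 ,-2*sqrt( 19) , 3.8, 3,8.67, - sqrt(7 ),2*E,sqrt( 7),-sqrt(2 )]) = [ -9, - 2*sqrt( 19), - 9 * sqrt(11)/11, - sqrt( 7), -sqrt( 2 ),sqrt( 7 ),3,3.8,  2*E,8.67 ] 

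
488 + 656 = 1144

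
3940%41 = 4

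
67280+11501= 78781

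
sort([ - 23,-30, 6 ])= [ - 30, - 23, 6 ]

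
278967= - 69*(-4043) 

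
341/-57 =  - 6 + 1/57 =- 5.98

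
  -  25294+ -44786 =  - 70080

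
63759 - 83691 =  - 19932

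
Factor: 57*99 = 5643=3^3*11^1*19^1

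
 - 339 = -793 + 454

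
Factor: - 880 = - 2^4*5^1 * 11^1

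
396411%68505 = 53886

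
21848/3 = 21848/3 = 7282.67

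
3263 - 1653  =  1610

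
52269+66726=118995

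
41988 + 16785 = 58773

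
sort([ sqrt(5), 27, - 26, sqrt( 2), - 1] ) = [  -  26, - 1,sqrt( 2),sqrt( 5 ), 27]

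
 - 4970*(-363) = 1804110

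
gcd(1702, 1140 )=2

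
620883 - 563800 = 57083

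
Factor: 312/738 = 52/123 =2^2*3^(- 1)*13^1*41^(-1 ) 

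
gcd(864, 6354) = 18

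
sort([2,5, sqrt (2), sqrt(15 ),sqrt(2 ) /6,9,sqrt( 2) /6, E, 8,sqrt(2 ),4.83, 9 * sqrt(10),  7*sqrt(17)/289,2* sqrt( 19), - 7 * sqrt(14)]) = [ - 7 * sqrt( 14),7*sqrt( 17) /289,sqrt( 2) /6,sqrt( 2)/6 , sqrt (2) , sqrt( 2 ),2,E,sqrt( 15),4.83, 5,8,2*sqrt( 19), 9, 9*sqrt( 10)] 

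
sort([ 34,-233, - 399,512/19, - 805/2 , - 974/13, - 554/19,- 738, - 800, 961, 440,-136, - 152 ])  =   [ - 800,-738,  -  805/2, - 399, - 233, - 152,  -  136, - 974/13 , - 554/19,512/19, 34, 440,961]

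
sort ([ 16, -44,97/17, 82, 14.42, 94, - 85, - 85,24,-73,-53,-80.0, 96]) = [ - 85, - 85, - 80.0,- 73,-53,- 44, 97/17, 14.42,  16, 24 , 82, 94 , 96]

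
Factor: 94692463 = 59^1*1604957^1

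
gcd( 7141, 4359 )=1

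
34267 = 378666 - 344399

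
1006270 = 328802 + 677468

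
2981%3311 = 2981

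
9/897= 3/299= 0.01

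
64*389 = 24896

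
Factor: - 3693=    - 3^1*1231^1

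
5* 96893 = 484465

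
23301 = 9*2589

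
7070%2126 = 692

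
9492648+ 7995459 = 17488107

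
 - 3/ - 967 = 3/967  =  0.00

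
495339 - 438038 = 57301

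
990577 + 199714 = 1190291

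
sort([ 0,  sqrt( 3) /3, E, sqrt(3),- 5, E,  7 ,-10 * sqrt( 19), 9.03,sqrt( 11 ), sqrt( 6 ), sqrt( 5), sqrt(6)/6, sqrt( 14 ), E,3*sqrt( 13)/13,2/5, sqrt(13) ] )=[-10 *sqrt( 19),-5,0, 2/5, sqrt( 6) /6, sqrt( 3 ) /3, 3 *sqrt( 13 ) /13, sqrt( 3),sqrt (5), sqrt(6 ),  E,E, E,sqrt( 11 ) , sqrt( 13 ), sqrt ( 14), 7 , 9.03] 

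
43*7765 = 333895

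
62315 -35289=27026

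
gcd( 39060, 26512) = 4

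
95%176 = 95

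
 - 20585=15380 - 35965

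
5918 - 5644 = 274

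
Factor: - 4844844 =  - 2^2 * 3^2*59^1*2281^1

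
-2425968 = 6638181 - 9064149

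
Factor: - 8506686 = -2^1*3^1*29^1*48889^1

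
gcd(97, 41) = 1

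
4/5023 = 4/5023 = 0.00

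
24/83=24/83 = 0.29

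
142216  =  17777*8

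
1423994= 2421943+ - 997949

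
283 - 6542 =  - 6259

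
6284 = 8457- 2173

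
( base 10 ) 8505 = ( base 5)233010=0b10000100111001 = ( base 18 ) 1849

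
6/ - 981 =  - 1  +  325/327 = - 0.01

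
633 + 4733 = 5366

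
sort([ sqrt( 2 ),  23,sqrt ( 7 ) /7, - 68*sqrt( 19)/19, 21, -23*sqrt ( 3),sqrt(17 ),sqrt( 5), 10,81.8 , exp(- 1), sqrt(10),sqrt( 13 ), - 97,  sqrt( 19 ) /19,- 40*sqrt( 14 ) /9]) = [ - 97, - 23*sqrt(3 ), - 40 *sqrt(14)/9 , - 68 * sqrt(19)/19, sqrt(19)/19,  exp ( - 1) , sqrt( 7) /7,sqrt(2 ), sqrt (5),sqrt( 10 ) , sqrt(13 ),  sqrt( 17), 10, 21,23 , 81.8]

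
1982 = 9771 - 7789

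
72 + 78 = 150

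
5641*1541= 8692781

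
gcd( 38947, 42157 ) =1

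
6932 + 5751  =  12683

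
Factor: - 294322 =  - 2^1*7^1*21023^1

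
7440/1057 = 7  +  41/1057  =  7.04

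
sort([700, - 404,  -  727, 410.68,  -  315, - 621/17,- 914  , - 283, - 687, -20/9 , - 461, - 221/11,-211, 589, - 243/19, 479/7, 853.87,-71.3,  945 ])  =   [ - 914, - 727, - 687, - 461,- 404,-315,  -  283, - 211  , - 71.3,  -  621/17, - 221/11, - 243/19, - 20/9, 479/7 , 410.68, 589, 700,853.87,945 ]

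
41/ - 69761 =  - 1 + 69720/69761 =- 0.00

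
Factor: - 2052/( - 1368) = 2^( - 1)*3^1 = 3/2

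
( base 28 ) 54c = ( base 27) 5el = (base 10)4044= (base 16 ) FCC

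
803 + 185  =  988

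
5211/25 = 208 + 11/25 =208.44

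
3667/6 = 611 + 1/6 = 611.17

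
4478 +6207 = 10685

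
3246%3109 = 137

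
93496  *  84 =7853664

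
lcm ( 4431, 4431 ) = 4431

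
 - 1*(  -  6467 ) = 6467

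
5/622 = 5/622 =0.01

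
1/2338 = 1/2338 = 0.00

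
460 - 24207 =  - 23747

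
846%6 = 0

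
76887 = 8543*9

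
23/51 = 23/51 = 0.45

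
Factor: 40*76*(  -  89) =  - 2^5*5^1*19^1*89^1 = - 270560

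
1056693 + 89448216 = 90504909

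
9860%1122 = 884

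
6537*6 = 39222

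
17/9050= 17/9050 = 0.00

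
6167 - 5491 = 676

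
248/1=248= 248.00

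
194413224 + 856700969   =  1051114193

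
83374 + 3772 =87146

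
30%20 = 10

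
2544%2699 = 2544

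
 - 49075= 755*( - 65 ) 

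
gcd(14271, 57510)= 213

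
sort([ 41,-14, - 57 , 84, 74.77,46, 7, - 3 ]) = [ - 57, - 14 , - 3, 7,41, 46,74.77, 84]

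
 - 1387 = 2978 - 4365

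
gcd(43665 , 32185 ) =205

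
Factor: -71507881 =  -29^1*2465789^1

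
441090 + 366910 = 808000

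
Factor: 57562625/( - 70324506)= -2^( - 1)*3^( - 2)*5^3*7^ (-2 )*71^(  -  1) * 191^1*1123^( - 1)*2411^1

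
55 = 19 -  - 36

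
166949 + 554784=721733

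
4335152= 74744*58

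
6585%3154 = 277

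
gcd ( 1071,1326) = 51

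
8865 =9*985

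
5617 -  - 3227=8844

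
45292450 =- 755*( - 59990 ) 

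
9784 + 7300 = 17084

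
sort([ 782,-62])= [ - 62,782] 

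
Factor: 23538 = 2^1*3^1*3923^1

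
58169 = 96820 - 38651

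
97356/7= 13908 = 13908.00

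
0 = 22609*0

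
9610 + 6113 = 15723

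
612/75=8 +4/25= 8.16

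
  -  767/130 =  - 6 + 1/10 = - 5.90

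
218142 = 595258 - 377116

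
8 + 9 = 17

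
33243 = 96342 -63099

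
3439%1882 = 1557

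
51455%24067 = 3321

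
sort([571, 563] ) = [563,571]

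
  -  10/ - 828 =5/414 = 0.01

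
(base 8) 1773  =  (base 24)1ib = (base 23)1l7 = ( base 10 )1019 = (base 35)T4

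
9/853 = 9/853 = 0.01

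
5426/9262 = 2713/4631 = 0.59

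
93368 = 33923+59445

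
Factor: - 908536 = - 2^3 *113567^1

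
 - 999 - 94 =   -  1093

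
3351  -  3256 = 95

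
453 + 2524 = 2977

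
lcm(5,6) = 30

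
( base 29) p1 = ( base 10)726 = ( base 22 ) 1b0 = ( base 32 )MM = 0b1011010110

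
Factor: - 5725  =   - 5^2*229^1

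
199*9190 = 1828810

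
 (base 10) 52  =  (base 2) 110100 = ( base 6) 124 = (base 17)31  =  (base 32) 1K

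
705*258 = 181890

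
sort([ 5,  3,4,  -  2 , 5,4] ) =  [ -2, 3,4, 4, 5,5 ]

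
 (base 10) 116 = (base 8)164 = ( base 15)7B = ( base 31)3N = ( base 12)98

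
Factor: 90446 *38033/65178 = 3^( - 3)*17^( - 1 )*41^1 *71^ ( - 1)*73^1*521^1*1103^1   =  1719966359/32589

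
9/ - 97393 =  - 9/97393 = -0.00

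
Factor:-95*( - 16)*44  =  2^6*5^1 * 11^1*19^1 = 66880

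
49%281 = 49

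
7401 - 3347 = 4054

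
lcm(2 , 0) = 0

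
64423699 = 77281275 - 12857576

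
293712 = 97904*3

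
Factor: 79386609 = 3^1 * 4733^1 * 5591^1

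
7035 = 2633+4402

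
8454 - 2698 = 5756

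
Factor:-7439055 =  - 3^1*5^1*13^1*38149^1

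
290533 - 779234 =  - 488701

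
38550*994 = 38318700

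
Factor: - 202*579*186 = -2^2 * 3^2*31^1* 101^1* 193^1 = - 21754188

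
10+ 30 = 40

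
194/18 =10 + 7/9 = 10.78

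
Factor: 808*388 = 2^5*97^1*101^1  =  313504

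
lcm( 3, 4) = 12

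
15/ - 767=-1 + 752/767 = -  0.02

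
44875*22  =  987250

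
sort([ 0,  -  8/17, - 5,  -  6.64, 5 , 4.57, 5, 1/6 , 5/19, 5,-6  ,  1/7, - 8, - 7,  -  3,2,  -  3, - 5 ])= [ - 8,-7 ,  -  6.64, - 6, - 5, - 5, - 3, - 3,- 8/17 , 0, 1/7, 1/6,5/19,2,  4.57, 5 , 5, 5 ]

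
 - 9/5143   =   - 9/5143 = - 0.00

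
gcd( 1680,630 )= 210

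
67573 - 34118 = 33455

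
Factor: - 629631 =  - 3^2*69959^1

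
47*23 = 1081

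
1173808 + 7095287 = 8269095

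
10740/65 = 165+ 3/13=165.23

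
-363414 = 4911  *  ( - 74 ) 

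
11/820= 11/820= 0.01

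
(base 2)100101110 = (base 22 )dg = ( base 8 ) 456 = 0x12e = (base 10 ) 302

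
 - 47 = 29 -76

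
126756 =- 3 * ( - 42252)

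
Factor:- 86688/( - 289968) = 2^1*3^1*43^1*863^(-1 ) =258/863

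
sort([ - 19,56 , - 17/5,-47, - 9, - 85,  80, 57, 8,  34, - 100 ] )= [-100 , - 85, - 47, - 19,- 9, - 17/5 , 8 , 34,56,57,80]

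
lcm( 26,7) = 182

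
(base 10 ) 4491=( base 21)a3i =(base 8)10613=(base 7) 16044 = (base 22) 963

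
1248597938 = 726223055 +522374883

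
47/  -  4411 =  - 47/4411= -0.01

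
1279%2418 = 1279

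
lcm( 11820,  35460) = 35460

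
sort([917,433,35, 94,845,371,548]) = [ 35 , 94  ,  371  ,  433, 548 , 845,  917]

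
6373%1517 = 305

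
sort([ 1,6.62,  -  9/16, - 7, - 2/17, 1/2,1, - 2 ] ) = [-7,-2,-9/16,  -  2/17, 1/2,1, 1,6.62 ] 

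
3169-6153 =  - 2984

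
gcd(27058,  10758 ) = 326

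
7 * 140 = 980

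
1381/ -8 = -173 + 3/8  =  - 172.62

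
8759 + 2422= 11181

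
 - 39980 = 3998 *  ( - 10) 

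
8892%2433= 1593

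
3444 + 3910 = 7354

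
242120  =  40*6053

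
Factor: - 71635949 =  - 7^1*11^1*930337^1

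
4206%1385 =51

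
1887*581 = 1096347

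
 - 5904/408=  - 246/17 = - 14.47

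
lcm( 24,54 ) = 216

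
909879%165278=83489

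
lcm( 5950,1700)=11900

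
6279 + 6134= 12413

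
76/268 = 19/67 = 0.28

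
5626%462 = 82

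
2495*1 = 2495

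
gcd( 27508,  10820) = 4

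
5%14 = 5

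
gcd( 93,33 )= 3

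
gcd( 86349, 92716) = 1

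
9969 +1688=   11657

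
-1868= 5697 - 7565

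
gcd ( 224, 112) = 112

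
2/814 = 1/407 = 0.00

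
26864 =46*584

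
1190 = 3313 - 2123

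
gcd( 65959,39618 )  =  71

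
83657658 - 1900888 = 81756770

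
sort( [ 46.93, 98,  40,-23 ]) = [ - 23, 40,46.93,98 ] 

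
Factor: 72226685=5^1*97^1*148921^1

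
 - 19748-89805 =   -  109553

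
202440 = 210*964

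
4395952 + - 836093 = 3559859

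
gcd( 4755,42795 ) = 4755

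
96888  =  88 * 1101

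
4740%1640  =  1460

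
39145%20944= 18201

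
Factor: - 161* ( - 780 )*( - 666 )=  - 83636280 = - 2^3 * 3^3*5^1* 7^1*13^1 * 23^1 * 37^1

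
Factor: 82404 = 2^2*3^3*7^1*109^1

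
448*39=17472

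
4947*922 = 4561134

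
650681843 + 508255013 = 1158936856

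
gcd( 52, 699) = 1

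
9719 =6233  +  3486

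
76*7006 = 532456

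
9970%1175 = 570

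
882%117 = 63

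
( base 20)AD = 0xD5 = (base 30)73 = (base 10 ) 213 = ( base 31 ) 6R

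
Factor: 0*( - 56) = 0 = 0^1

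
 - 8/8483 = - 8/8483=-0.00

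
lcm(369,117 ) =4797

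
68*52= 3536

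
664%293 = 78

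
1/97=1/97 =0.01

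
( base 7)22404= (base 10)5688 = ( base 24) 9l0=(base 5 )140223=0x1638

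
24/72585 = 8/24195= 0.00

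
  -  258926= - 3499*74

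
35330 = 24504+10826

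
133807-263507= - 129700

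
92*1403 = 129076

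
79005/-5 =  - 15801 + 0/1= - 15801.00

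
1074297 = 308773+765524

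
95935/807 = 95935/807=118.88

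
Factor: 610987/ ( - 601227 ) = - 3^( - 2 )*11^( - 1 )*13^1*43^1*1093^1 * 6073^( - 1 ) 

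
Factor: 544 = 2^5*17^1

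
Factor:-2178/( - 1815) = 2^1*3^1*5^(-1 ) = 6/5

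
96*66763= 6409248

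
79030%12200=5830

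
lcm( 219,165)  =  12045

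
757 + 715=1472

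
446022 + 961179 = 1407201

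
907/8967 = 907/8967 = 0.10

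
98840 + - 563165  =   - 464325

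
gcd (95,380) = 95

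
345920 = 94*3680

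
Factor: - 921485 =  - 5^1*17^1*37^1*293^1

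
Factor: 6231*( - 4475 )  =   - 3^1*5^2*31^1*67^1 * 179^1 = - 27883725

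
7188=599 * 12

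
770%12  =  2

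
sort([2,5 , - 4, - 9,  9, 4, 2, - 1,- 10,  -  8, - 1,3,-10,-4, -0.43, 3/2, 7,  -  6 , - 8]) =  [  -  10,-10,-9, - 8,  -  8,-6, - 4,  -  4, - 1 ,-1, - 0.43,  3/2, 2,  2, 3, 4, 5, 7 , 9 ] 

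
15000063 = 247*60729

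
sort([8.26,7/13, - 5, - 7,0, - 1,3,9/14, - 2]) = [ - 7, - 5,  -  2, - 1,0,7/13, 9/14,3,  8.26]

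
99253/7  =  14179 = 14179.00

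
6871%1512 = 823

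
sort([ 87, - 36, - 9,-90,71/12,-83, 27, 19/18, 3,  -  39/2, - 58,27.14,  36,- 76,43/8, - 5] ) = [ - 90,-83,-76,-58, - 36,  -  39/2,-9, - 5,  19/18,  3, 43/8, 71/12 , 27,27.14,36,87]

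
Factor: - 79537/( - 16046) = 2^(  -  1 )*71^( - 1 )*113^( - 1)*79537^1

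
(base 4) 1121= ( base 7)155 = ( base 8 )131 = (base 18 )4h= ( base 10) 89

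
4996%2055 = 886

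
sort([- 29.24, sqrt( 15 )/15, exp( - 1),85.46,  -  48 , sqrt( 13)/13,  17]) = [ - 48, - 29.24,sqrt (15)/15,sqrt( 13 ) /13,exp( - 1),17,85.46 ]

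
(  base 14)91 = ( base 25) 52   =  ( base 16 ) 7f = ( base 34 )3p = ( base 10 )127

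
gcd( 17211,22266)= 3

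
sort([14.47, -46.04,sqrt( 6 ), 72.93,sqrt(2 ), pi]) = [ - 46.04, sqrt ( 2), sqrt( 6 ),pi, 14.47, 72.93]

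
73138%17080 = 4818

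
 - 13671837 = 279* ( - 49003) 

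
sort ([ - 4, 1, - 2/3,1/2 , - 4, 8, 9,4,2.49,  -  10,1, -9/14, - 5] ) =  [ - 10, - 5, - 4, - 4,-2/3  , - 9/14, 1/2, 1, 1 , 2.49,4, 8,9] 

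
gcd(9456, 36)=12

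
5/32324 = 5/32324 = 0.00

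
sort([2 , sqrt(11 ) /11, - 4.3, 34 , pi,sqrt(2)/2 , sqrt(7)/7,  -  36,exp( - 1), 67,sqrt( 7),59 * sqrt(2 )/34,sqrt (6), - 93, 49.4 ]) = [ - 93, - 36,  -  4.3,sqrt( 11)/11 , exp ( - 1 ), sqrt ( 7 )/7,sqrt( 2)/2,2,sqrt(6),59 * sqrt(2)/34 , sqrt(7),  pi,34,49.4, 67 ]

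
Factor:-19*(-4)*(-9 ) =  - 2^2*3^2*19^1 = -684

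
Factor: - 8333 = - 13^1  *641^1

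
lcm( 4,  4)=4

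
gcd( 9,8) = 1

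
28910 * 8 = 231280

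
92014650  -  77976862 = 14037788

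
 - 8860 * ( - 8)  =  70880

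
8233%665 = 253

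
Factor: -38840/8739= - 40/9=- 2^3*3^(-2)*5^1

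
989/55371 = 989/55371 =0.02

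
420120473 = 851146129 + -431025656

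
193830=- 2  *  ( - 96915)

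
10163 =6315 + 3848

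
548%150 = 98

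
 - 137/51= - 3+16/51 = -2.69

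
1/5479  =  1/5479= 0.00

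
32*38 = 1216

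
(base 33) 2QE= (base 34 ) 2LO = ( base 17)a97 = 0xBEA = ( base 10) 3050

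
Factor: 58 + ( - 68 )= - 10 =-2^1*5^1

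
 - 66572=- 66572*1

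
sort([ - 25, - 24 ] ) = [ - 25, - 24] 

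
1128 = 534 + 594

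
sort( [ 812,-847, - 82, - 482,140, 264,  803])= [  -  847, - 482, - 82,140,  264,803 , 812]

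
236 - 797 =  - 561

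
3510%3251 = 259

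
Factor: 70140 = 2^2 * 3^1*5^1*7^1 * 167^1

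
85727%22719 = 17570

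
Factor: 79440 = 2^4 * 3^1*5^1 *331^1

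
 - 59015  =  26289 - 85304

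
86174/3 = 28724 + 2/3 =28724.67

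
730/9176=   365/4588 =0.08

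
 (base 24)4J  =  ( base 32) 3j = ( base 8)163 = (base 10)115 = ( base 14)83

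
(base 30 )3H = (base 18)5H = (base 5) 412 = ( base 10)107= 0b1101011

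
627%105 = 102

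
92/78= 1 + 7/39 = 1.18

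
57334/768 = 74 + 251/384 = 74.65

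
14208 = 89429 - 75221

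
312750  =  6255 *50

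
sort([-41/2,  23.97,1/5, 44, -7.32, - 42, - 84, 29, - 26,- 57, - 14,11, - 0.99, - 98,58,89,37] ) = [-98, - 84,- 57,-42, - 26, - 41/2, - 14, - 7.32, - 0.99,1/5, 11, 23.97,29 , 37,44,58 , 89]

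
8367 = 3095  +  5272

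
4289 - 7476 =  - 3187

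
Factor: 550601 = 19^1*28979^1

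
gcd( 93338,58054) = 2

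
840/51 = 280/17 = 16.47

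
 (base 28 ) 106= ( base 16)316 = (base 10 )790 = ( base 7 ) 2206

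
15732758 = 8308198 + 7424560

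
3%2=1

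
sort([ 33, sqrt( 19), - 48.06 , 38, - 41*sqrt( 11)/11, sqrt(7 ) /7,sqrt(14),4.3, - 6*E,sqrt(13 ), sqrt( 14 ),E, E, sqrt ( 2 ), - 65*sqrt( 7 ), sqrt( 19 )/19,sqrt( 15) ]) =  [  -  65*sqrt( 7 ), - 48.06, - 6*E, - 41*sqrt( 11 ) /11, sqrt( 19)/19,sqrt (7)/7,sqrt(2 ),E, E,sqrt ( 13 ),  sqrt( 14), sqrt( 14 ),sqrt(15), 4.3  ,  sqrt ( 19 ),  33,  38]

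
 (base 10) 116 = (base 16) 74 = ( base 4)1310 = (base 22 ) 56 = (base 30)3q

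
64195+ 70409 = 134604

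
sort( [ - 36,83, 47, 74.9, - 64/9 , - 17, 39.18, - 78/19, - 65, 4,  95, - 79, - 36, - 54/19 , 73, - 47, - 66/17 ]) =[ - 79, - 65, - 47, - 36, - 36,  -  17, - 64/9, - 78/19,-66/17 , - 54/19,4, 39.18, 47,  73,74.9,83 , 95 ]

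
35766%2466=1242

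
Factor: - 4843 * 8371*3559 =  -11^1*29^1*167^1*761^1*3559^1 = - 144284539927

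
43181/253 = 170+ 171/253 = 170.68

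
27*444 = 11988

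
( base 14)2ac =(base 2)1000100000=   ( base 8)1040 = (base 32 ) h0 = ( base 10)544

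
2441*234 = 571194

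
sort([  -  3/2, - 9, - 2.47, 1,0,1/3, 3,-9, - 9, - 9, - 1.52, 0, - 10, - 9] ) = [ - 10, - 9, - 9 , - 9, - 9, - 9, -2.47,- 1.52, - 3/2,  0, 0, 1/3, 1,3 ]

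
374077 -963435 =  - 589358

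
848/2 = 424= 424.00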